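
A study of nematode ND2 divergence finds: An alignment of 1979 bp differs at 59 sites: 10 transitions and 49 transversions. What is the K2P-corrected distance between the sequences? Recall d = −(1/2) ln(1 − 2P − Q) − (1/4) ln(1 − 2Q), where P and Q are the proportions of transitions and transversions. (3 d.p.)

0.030

P = 10/1979 ≈ 0.005053 and Q = 49/1979 ≈ 0.02476.
Under the Kimura two-parameter model, d = −½ ln(1 − 2P − Q) − ¼ ln(1 − 2Q).
1 − 2P − Q = 0.965134, giving −½ ln(0.965134) = 0.017744.
1 − 2Q = 0.95048, giving −¼ ln(0.95048) = 0.012697.
d = 0.017744 + 0.012697 = 0.030441.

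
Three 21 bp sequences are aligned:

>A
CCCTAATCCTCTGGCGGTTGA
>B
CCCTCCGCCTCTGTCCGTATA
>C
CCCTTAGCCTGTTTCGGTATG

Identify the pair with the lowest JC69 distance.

B and C

A–B: 7/21 differ, p = 0.333, d = 0.441.
A–C: 8/21 differ, p = 0.381, d = 0.532.
B–C: 6/21 differ, p = 0.286, d = 0.360.
The smallest distance is between B and C.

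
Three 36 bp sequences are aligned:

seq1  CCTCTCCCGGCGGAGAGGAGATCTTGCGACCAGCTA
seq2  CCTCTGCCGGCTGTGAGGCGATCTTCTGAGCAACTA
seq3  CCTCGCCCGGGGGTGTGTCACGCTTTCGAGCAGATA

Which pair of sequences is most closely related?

seq1–seq2: 8/36 differ, p = 0.222, d = 0.264.
seq1–seq3: 12/36 differ, p = 0.333, d = 0.441.
seq2–seq3: 13/36 differ, p = 0.361, d = 0.493.
The smallest distance is between seq1 and seq2.

seq1 and seq2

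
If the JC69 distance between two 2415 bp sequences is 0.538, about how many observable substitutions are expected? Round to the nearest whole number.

Invert JC69: p = (3/4)(1 − e^(−4d/3)) = 0.75 × (1 − e^(-0.717333)) = 0.75 × (1 − 0.488052) = 0.383961.
Expected differing sites = pL ≈ 0.383961 × 2415 = 927.265815 ≈ 927.

927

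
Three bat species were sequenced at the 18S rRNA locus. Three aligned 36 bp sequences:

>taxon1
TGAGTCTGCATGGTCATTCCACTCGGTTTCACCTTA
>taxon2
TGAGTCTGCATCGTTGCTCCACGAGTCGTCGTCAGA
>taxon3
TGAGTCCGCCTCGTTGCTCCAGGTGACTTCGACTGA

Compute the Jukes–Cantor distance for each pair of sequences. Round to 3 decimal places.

d(taxon1,taxon2) = 0.493, d(taxon1,taxon3) = 0.548, d(taxon2,taxon3) = 0.264

taxon1–taxon2: 13/36 sites differ → p ≈ 0.361111, d = −0.75 ln(1 − 0.481481) = 0.492584 ≈ 0.493.
taxon1–taxon3: 14/36 sites differ → p ≈ 0.388889, d = −0.75 ln(1 − 0.518519) = 0.548166 ≈ 0.548.
taxon2–taxon3: 8/36 sites differ → p ≈ 0.222222, d = −0.75 ln(1 − 0.296296) = 0.263548 ≈ 0.264.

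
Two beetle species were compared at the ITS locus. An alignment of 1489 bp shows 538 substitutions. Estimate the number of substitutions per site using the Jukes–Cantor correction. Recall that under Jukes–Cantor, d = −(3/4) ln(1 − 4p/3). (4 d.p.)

p = 538/1489 ≈ 0.361316.
d = −(3/4) ln(1 − 4p/3) = −0.75 ln(1 − 0.481755) = −0.75 ln(0.518245)
  = −0.75 × (-0.657307) = 0.492980 substitutions/site.

0.4930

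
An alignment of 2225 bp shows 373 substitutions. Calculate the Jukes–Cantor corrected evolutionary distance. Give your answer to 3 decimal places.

p = 373/2225 ≈ 0.16764.
d = −(3/4) ln(1 − 4p/3) = −0.75 ln(1 − 0.22352) = −0.75 ln(0.77648)
  = −0.75 × (-0.252984) = 0.189738 substitutions/site.

0.190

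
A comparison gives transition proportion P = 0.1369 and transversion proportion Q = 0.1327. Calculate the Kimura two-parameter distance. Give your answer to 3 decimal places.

0.338

Under the Kimura two-parameter model, d = −½ ln(1 − 2P − Q) − ¼ ln(1 − 2Q).
1 − 2P − Q = 0.5935, giving −½ ln(0.5935) = 0.260859.
1 − 2Q = 0.7346, giving −¼ ln(0.7346) = 0.077107.
d = 0.260859 + 0.077107 = 0.337966.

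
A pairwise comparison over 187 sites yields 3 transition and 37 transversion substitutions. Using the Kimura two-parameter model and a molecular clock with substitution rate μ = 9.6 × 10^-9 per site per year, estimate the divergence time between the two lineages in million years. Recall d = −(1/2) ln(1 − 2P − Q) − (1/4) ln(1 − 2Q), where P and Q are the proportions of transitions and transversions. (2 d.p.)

13.36

P = 3/187 ≈ 0.016043 and Q = 37/187 ≈ 0.197861.
Under the Kimura two-parameter model, d = −½ ln(1 − 2P − Q) − ¼ ln(1 − 2Q).
1 − 2P − Q = 0.770053, giving −½ ln(0.770053) = 0.130648.
1 − 2Q = 0.604278, giving −¼ ln(0.604278) = 0.125930.
d = 0.130648 + 0.125930 = 0.256578.
Under a molecular clock d = 2μt, so t = d/(2μ) = 0.256578 / (2 × 9.6 × 10^-9) = 13.36 million years.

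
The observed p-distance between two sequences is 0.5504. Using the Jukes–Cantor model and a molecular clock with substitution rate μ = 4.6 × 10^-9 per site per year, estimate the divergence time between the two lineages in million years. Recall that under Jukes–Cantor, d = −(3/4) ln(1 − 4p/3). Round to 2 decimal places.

d = −(3/4) ln(1 − 4p/3) = −0.75 ln(1 − 0.733867) = −0.75 ln(0.266133)
  = −0.75 × (-1.323759) = 0.992819 substitutions/site.
Under a molecular clock d = 2μt, so t = d/(2μ) = 0.992819 / (2 × 4.6 × 10^-9) = 107.92 million years.

107.92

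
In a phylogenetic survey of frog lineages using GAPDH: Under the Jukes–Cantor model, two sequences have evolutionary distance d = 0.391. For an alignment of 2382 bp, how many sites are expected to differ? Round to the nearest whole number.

Invert JC69: p = (3/4)(1 − e^(−4d/3)) = 0.75 × (1 − e^(-0.521333)) = 0.75 × (1 − 0.593729) = 0.304703.
Expected differing sites = pL ≈ 0.304703 × 2382 = 725.802546 ≈ 726.

726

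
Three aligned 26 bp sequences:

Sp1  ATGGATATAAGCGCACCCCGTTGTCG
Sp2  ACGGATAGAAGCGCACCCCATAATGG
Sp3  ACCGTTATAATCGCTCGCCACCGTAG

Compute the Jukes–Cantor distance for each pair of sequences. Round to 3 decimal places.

Sp1–Sp2: 6/26 sites differ → p ≈ 0.230769, d = −0.75 ln(1 − 0.307692) = 0.275793 ≈ 0.276.
Sp1–Sp3: 10/26 sites differ → p ≈ 0.384615, d = −0.75 ln(1 − 0.51282) = 0.539341 ≈ 0.539.
Sp2–Sp3: 10/26 sites differ → p ≈ 0.384615, d = −0.75 ln(1 − 0.51282) = 0.539341 ≈ 0.539.

d(Sp1,Sp2) = 0.276, d(Sp1,Sp3) = 0.539, d(Sp2,Sp3) = 0.539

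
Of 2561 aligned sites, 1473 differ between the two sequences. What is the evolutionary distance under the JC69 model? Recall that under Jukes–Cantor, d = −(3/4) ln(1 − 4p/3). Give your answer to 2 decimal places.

1.09

p = 1473/2561 ≈ 0.575166.
d = −(3/4) ln(1 − 4p/3) = −0.75 ln(1 − 0.766888) = −0.75 ln(0.233112)
  = −0.75 × (-1.456236) = 1.092177 substitutions/site.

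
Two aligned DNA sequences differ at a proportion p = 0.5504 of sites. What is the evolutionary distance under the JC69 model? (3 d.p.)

d = −(3/4) ln(1 − 4p/3) = −0.75 ln(1 − 0.733867) = −0.75 ln(0.266133)
  = −0.75 × (-1.323759) = 0.992819 substitutions/site.

0.993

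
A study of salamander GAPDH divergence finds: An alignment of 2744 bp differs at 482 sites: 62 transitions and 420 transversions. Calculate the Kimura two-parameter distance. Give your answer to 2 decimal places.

P = 62/2744 ≈ 0.022595 and Q = 420/2744 ≈ 0.153061.
Under the Kimura two-parameter model, d = −½ ln(1 − 2P − Q) − ¼ ln(1 − 2Q).
1 − 2P − Q = 0.801749, giving −½ ln(0.801749) = 0.110480.
1 − 2Q = 0.693878, giving −¼ ln(0.693878) = 0.091365.
d = 0.110480 + 0.091365 = 0.201845.

0.20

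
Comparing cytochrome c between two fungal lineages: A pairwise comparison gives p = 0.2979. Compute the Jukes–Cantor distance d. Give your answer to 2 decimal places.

0.38

d = −(3/4) ln(1 − 4p/3) = −0.75 ln(1 − 0.3972) = −0.75 ln(0.6028)
  = −0.75 × (-0.506170) = 0.379628 substitutions/site.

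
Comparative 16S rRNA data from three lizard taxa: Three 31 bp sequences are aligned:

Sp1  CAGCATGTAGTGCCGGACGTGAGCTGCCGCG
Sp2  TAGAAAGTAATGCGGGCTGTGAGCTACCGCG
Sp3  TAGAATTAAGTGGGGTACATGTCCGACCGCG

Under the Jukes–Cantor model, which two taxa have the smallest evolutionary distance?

Sp1 and Sp2

Sp1–Sp2: 8/31 differ, p = 0.258, d = 0.316.
Sp1–Sp3: 12/31 differ, p = 0.387, d = 0.544.
Sp2–Sp3: 12/31 differ, p = 0.387, d = 0.544.
The smallest distance is between Sp1 and Sp2.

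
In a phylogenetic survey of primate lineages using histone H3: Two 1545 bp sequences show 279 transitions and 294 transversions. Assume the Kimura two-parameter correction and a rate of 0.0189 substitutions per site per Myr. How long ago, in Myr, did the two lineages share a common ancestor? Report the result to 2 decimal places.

P = 279/1545 ≈ 0.180583 and Q = 294/1545 ≈ 0.190291.
Under the Kimura two-parameter model, d = −½ ln(1 − 2P − Q) − ¼ ln(1 − 2Q).
1 − 2P − Q = 0.448543, giving −½ ln(0.448543) = 0.400875.
1 − 2Q = 0.619418, giving −¼ ln(0.619418) = 0.119744.
d = 0.400875 + 0.119744 = 0.520619.
Under a molecular clock d = 2μt, so t = d/(2μ) = 0.520619 / (2 × 0.0189) = 13.77 Myr.

13.77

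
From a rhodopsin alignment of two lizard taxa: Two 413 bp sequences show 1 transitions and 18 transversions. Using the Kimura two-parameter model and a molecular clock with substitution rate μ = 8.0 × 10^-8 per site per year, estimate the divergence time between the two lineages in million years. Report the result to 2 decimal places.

P = 1/413 ≈ 0.002421 and Q = 18/413 ≈ 0.043584.
Under the Kimura two-parameter model, d = −½ ln(1 − 2P − Q) − ¼ ln(1 − 2Q).
1 − 2P − Q = 0.951574, giving −½ ln(0.951574) = 0.024819.
1 − 2Q = 0.912832, giving −¼ ln(0.912832) = 0.022801.
d = 0.024819 + 0.022801 = 0.047620.
Under a molecular clock d = 2μt, so t = d/(2μ) = 0.047620 / (2 × 8.0 × 10^-8) = 0.30 million years.

0.30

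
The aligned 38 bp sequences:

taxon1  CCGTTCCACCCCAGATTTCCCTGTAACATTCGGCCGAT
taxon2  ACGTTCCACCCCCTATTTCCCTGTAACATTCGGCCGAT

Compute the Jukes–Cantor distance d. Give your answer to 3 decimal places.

0.083

The sequences differ at 3 of 38 sites (1, 13, 14), so p = 3/38 ≈ 0.078947.
d = −(3/4) ln(1 − 4p/3) = −0.75 ln(1 − 0.105263) = −0.75 ln(0.894737)
  = −0.75 × (-0.111225) = 0.083419 substitutions/site.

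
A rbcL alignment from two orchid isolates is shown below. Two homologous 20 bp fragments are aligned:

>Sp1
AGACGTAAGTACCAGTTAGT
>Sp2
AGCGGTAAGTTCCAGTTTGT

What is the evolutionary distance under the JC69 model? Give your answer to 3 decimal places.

The sequences differ at 4 of 20 sites (3, 4, 11, 18), so p = 4/20 = 0.2.
d = −(3/4) ln(1 − 4p/3) = −0.75 ln(1 − 0.266667) = −0.75 ln(0.733333)
  = −0.75 × (-0.310155) = 0.232616 substitutions/site.

0.233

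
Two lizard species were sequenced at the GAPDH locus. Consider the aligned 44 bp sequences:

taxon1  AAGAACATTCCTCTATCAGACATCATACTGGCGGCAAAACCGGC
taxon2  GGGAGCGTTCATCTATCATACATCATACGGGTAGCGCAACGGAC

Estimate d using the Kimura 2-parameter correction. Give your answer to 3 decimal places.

0.389

Of 44 sites, 8 differences are transitions and 5 are transversions, so P = 8/44 ≈ 0.181818 and Q = 5/44 ≈ 0.113636.
Under the Kimura two-parameter model, d = −½ ln(1 − 2P − Q) − ¼ ln(1 − 2Q).
1 − 2P − Q = 0.522728, giving −½ ln(0.522728) = 0.324347.
1 − 2Q = 0.772728, giving −¼ ln(0.772728) = 0.064457.
d = 0.324347 + 0.064457 = 0.388804.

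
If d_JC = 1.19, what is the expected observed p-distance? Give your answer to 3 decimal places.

0.597

p = (3/4)(1 − e^(−4d/3)) = 0.75 × (1 − e^(-1.586667)) = 0.75 × (1 − 0.204606) = 0.596546.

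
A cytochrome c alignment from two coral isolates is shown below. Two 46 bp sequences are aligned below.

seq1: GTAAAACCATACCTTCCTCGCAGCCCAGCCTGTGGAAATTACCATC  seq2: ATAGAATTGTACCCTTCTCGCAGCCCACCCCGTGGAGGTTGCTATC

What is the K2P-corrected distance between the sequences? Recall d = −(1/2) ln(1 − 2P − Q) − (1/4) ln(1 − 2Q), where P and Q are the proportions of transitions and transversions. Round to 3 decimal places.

Of 46 sites, 12 differences are transitions and 1 are transversions, so P = 12/46 ≈ 0.26087 and Q = 1/46 ≈ 0.021739.
Under the Kimura two-parameter model, d = −½ ln(1 − 2P − Q) − ¼ ln(1 − 2Q).
1 − 2P − Q = 0.456521, giving −½ ln(0.456521) = 0.392060.
1 − 2Q = 0.956522, giving −¼ ln(0.956522) = 0.011113.
d = 0.392060 + 0.011113 = 0.403173.

0.403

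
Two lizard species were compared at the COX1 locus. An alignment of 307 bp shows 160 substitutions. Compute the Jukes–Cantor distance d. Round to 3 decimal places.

p = 160/307 ≈ 0.521173.
d = −(3/4) ln(1 − 4p/3) = −0.75 ln(1 − 0.694897) = −0.75 ln(0.305103)
  = −0.75 × (-1.187106) = 0.890330 substitutions/site.

0.890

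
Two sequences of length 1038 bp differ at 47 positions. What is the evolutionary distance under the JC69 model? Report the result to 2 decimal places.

p = 47/1038 ≈ 0.045279.
d = −(3/4) ln(1 − 4p/3) = −0.75 ln(1 − 0.060372) = −0.75 ln(0.939628)
  = −0.75 × (-0.062271) = 0.046703 substitutions/site.

0.05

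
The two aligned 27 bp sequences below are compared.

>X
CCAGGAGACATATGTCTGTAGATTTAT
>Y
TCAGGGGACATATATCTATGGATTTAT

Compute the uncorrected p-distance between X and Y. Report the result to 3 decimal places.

The sequences differ at 5 of 27 positions (sites 1, 6, 14, 18, 20).
p = 5/27 = 0.185185… ≈ 0.185 (to 3 d.p.).

0.185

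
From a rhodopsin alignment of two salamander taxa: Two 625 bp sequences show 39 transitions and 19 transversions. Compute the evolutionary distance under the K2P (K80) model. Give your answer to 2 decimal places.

P = 39/625 = 0.0624 and Q = 19/625 = 0.0304.
Under the Kimura two-parameter model, d = −½ ln(1 − 2P − Q) − ¼ ln(1 − 2Q).
1 − 2P − Q = 0.8448, giving −½ ln(0.8448) = 0.084328.
1 − 2Q = 0.9392, giving −¼ ln(0.9392) = 0.015682.
d = 0.084328 + 0.015682 = 0.100010.

0.10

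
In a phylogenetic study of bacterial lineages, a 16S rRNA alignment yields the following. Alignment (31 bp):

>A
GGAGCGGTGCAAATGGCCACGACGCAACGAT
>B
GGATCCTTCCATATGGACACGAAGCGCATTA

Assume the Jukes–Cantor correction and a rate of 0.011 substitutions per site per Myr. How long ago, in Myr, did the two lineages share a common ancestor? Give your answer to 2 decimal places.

The sequences differ at 13 of 31 sites, so p = 13/31 ≈ 0.419355.
d = −(3/4) ln(1 − 4p/3) = −0.75 ln(1 − 0.55914) = −0.75 ln(0.44086)
  = −0.75 × (-0.819028) = 0.614271 substitutions/site.
Under a molecular clock d = 2μt, so t = d/(2μ) = 0.614271 / (2 × 0.011) = 27.92 Myr.

27.92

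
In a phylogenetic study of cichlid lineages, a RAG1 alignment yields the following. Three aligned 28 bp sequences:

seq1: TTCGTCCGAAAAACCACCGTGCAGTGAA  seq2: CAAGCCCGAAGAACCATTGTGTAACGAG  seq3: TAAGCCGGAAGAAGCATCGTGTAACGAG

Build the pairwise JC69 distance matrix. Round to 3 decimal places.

d(seq1,seq2) = 0.556, d(seq1,seq3) = 0.556, d(seq2,seq3) = 0.158

seq1–seq2: 11/28 sites differ → p ≈ 0.392857, d = −0.75 ln(1 − 0.523809) = 0.556452 ≈ 0.556.
seq1–seq3: 11/28 sites differ → p ≈ 0.392857, d = −0.75 ln(1 − 0.523809) = 0.556452 ≈ 0.556.
seq2–seq3: 4/28 sites differ → p ≈ 0.142857, d = −0.75 ln(1 − 0.190476) = 0.158482 ≈ 0.158.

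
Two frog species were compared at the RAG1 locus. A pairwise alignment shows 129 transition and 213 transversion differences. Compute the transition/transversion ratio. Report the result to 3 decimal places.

R = 129/213 = 0.605633… ≈ 0.606 (to 3 d.p.).

0.606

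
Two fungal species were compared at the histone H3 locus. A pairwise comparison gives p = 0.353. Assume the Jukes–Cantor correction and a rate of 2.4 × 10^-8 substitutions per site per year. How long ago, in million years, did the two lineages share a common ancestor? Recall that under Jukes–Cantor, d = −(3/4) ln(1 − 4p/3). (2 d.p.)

d = −(3/4) ln(1 − 4p/3) = −0.75 ln(1 − 0.470667) = −0.75 ln(0.529333)
  = −0.75 × (-0.636138) = 0.477104 substitutions/site.
Under a molecular clock d = 2μt, so t = d/(2μ) = 0.477104 / (2 × 2.4 × 10^-8) = 9.94 million years.

9.94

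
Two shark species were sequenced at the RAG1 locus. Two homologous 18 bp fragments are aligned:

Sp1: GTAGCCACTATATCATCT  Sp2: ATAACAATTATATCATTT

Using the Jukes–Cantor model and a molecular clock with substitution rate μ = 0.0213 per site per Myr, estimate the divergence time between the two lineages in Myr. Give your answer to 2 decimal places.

8.14

The sequences differ at 5 of 18 sites (1, 4, 6, 8, 17), so p = 5/18 ≈ 0.277778.
d = −(3/4) ln(1 − 4p/3) = −0.75 ln(1 − 0.370371) = −0.75 ln(0.629629)
  = −0.75 × (-0.462625) = 0.346969 substitutions/site.
Under a molecular clock d = 2μt, so t = d/(2μ) = 0.346969 / (2 × 0.0213) = 8.14 Myr.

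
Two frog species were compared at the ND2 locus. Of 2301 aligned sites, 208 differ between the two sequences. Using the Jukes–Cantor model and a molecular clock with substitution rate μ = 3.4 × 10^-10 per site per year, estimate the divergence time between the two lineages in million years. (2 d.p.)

141.65

p = 208/2301 ≈ 0.090395.
d = −(3/4) ln(1 − 4p/3) = −0.75 ln(1 − 0.120527) = −0.75 ln(0.879473)
  = −0.75 × (-0.128432) = 0.096324 substitutions/site.
Under a molecular clock d = 2μt, so t = d/(2μ) = 0.096324 / (2 × 3.4 × 10^-10) = 141.65 million years.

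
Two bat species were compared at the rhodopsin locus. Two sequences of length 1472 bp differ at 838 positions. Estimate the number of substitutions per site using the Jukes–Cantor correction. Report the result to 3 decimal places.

1.067

p = 838/1472 ≈ 0.569293.
d = −(3/4) ln(1 − 4p/3) = −0.75 ln(1 − 0.759057) = −0.75 ln(0.240943)
  = −0.75 × (-1.423195) = 1.067396 substitutions/site.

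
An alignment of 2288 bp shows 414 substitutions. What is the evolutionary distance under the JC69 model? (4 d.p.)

0.2071

p = 414/2288 ≈ 0.180944.
d = −(3/4) ln(1 − 4p/3) = −0.75 ln(1 − 0.241259) = −0.75 ln(0.758741)
  = −0.75 × (-0.276095) = 0.207071 substitutions/site.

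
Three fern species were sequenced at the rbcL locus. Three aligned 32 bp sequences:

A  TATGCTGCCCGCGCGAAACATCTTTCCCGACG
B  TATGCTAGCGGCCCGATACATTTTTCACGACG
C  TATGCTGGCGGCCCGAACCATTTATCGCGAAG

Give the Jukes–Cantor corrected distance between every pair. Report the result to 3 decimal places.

A–B: 7/32 sites differ → p = 0.21875, d = −0.75 ln(1 − 0.291667) = 0.258631 ≈ 0.259.
A–C: 8/32 sites differ → p = 0.25, d = −0.75 ln(1 − 0.333333) = 0.304098 ≈ 0.304.
B–C: 6/32 sites differ → p = 0.1875, d = −0.75 ln(1 − 0.25) = 0.215762 ≈ 0.216.

d(A,B) = 0.259, d(A,C) = 0.304, d(B,C) = 0.216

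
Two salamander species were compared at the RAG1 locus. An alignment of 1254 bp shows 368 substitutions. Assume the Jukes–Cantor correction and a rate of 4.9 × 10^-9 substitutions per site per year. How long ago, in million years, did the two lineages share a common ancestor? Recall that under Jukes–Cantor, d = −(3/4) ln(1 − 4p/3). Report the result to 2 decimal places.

p = 368/1254 ≈ 0.293461.
d = −(3/4) ln(1 − 4p/3) = −0.75 ln(1 − 0.391281) = −0.75 ln(0.608719)
  = −0.75 × (-0.496399) = 0.372299 substitutions/site.
Under a molecular clock d = 2μt, so t = d/(2μ) = 0.372299 / (2 × 4.9 × 10^-9) = 37.99 million years.

37.99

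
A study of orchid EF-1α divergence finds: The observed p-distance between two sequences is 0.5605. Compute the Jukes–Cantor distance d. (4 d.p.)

d = −(3/4) ln(1 − 4p/3) = −0.75 ln(1 − 0.747333) = −0.75 ln(0.252667)
  = −0.75 × (-1.375683) = 1.031762 substitutions/site.

1.0318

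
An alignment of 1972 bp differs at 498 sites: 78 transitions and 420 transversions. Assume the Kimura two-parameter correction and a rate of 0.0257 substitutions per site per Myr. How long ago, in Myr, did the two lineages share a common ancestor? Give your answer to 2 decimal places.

P = 78/1972 ≈ 0.039554 and Q = 420/1972 ≈ 0.212982.
Under the Kimura two-parameter model, d = −½ ln(1 − 2P − Q) − ¼ ln(1 − 2Q).
1 − 2P − Q = 0.70791, giving −½ ln(0.70791) = 0.172719.
1 − 2Q = 0.574036, giving −¼ ln(0.574036) = 0.138766.
d = 0.172719 + 0.138766 = 0.311485.
Under a molecular clock d = 2μt, so t = d/(2μ) = 0.311485 / (2 × 0.0257) = 6.06 Myr.

6.06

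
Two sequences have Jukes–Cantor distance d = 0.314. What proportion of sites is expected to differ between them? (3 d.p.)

p = (3/4)(1 − e^(−4d/3)) = 0.75 × (1 − e^(-0.418667)) = 0.75 × (1 − 0.657923) = 0.256558.

0.257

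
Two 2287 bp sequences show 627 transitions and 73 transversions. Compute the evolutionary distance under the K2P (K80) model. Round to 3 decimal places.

0.451

P = 627/2287 ≈ 0.274158 and Q = 73/2287 ≈ 0.03192.
Under the Kimura two-parameter model, d = −½ ln(1 − 2P − Q) − ¼ ln(1 − 2Q).
1 − 2P − Q = 0.419764, giving −½ ln(0.419764) = 0.434031.
1 − 2Q = 0.93616, giving −¼ ln(0.93616) = 0.016492.
d = 0.434031 + 0.016492 = 0.450523.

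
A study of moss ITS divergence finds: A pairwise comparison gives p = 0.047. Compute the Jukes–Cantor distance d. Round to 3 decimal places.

0.049

d = −(3/4) ln(1 − 4p/3) = −0.75 ln(1 − 0.062667) = −0.75 ln(0.937333)
  = −0.75 × (-0.064717) = 0.048538 substitutions/site.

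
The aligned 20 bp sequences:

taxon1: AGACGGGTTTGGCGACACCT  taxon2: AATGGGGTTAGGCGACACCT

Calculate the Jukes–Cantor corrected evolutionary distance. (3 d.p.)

0.233

The sequences differ at 4 of 20 sites (2, 3, 4, 10), so p = 4/20 = 0.2.
d = −(3/4) ln(1 − 4p/3) = −0.75 ln(1 − 0.266667) = −0.75 ln(0.733333)
  = −0.75 × (-0.310155) = 0.232616 substitutions/site.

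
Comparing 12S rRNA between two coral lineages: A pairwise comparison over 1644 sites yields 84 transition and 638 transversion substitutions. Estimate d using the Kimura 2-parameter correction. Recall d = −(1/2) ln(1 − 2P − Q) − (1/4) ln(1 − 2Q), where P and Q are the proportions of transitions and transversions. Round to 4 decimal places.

0.7111

P = 84/1644 ≈ 0.051095 and Q = 638/1644 ≈ 0.388078.
Under the Kimura two-parameter model, d = −½ ln(1 − 2P − Q) − ¼ ln(1 − 2Q).
1 − 2P − Q = 0.509732, giving −½ ln(0.509732) = 0.336935.
1 − 2Q = 0.223844, giving −¼ ln(0.223844) = 0.374201.
d = 0.336935 + 0.374201 = 0.711136.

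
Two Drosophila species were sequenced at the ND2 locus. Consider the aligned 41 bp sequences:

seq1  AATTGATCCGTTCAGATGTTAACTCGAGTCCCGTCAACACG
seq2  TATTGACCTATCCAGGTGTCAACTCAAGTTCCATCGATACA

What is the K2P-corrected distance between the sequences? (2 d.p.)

0.48

Of 41 sites, 12 differences are transitions and 1 are transversions, so P = 12/41 ≈ 0.292683 and Q = 1/41 ≈ 0.02439.
Under the Kimura two-parameter model, d = −½ ln(1 − 2P − Q) − ¼ ln(1 − 2Q).
1 − 2P − Q = 0.390244, giving −½ ln(0.390244) = 0.470492.
1 − 2Q = 0.95122, giving −¼ ln(0.95122) = 0.012502.
d = 0.470492 + 0.012502 = 0.482994.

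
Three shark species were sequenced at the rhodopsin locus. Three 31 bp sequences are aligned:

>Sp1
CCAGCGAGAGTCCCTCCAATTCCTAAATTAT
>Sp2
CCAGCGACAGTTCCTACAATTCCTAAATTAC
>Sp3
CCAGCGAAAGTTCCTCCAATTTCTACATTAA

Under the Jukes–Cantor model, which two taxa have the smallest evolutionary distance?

Sp1–Sp2: 4/31 differ, p = 0.129, d = 0.142.
Sp1–Sp3: 5/31 differ, p = 0.161, d = 0.182.
Sp2–Sp3: 5/31 differ, p = 0.161, d = 0.182.
The smallest distance is between Sp1 and Sp2.

Sp1 and Sp2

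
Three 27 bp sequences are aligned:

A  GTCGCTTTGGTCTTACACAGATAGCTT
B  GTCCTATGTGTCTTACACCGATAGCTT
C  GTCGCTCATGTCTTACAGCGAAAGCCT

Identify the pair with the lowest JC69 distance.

A–B: 6/27 differ, p = 0.222, d = 0.264.
A–C: 7/27 differ, p = 0.259, d = 0.318.
B–C: 8/27 differ, p = 0.296, d = 0.377.
The smallest distance is between A and B.

A and B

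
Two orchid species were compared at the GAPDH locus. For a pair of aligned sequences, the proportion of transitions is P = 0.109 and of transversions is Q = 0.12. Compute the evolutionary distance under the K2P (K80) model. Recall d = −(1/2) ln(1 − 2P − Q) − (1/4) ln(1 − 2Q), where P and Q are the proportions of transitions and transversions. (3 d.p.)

0.275

Under the Kimura two-parameter model, d = −½ ln(1 − 2P − Q) − ¼ ln(1 − 2Q).
1 − 2P − Q = 0.662, giving −½ ln(0.662) = 0.206245.
1 − 2Q = 0.76, giving −¼ ln(0.76) = 0.068609.
d = 0.206245 + 0.068609 = 0.274854.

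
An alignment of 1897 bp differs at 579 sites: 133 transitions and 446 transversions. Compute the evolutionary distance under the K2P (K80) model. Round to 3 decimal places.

P = 133/1897 ≈ 0.070111 and Q = 446/1897 ≈ 0.235108.
Under the Kimura two-parameter model, d = −½ ln(1 − 2P − Q) − ¼ ln(1 − 2Q).
1 − 2P − Q = 0.62467, giving −½ ln(0.62467) = 0.235266.
1 − 2Q = 0.529784, giving −¼ ln(0.529784) = 0.158821.
d = 0.235266 + 0.158821 = 0.394087.

0.394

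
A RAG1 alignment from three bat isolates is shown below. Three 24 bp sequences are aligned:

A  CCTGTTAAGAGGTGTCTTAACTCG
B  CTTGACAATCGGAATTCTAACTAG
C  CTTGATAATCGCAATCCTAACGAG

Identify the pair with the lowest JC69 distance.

A–B: 10/24 differ, p = 0.417, d = 0.608.
A–C: 10/24 differ, p = 0.417, d = 0.608.
B–C: 4/24 differ, p = 0.167, d = 0.188.
The smallest distance is between B and C.

B and C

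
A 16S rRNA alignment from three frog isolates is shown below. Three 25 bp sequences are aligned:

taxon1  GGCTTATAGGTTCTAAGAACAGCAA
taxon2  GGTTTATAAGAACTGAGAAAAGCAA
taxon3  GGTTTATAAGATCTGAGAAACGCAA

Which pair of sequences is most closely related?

taxon1–taxon2: 6/25 differ, p = 0.240, d = 0.289.
taxon1–taxon3: 6/25 differ, p = 0.240, d = 0.289.
taxon2–taxon3: 2/25 differ, p = 0.080, d = 0.085.
The smallest distance is between taxon2 and taxon3.

taxon2 and taxon3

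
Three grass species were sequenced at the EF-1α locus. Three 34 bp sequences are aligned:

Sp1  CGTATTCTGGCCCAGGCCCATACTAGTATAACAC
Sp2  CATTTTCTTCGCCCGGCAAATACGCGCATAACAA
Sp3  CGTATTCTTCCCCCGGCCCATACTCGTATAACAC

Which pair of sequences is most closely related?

Sp1 and Sp3

Sp1–Sp2: 12/34 differ, p = 0.353, d = 0.477.
Sp1–Sp3: 4/34 differ, p = 0.118, d = 0.128.
Sp2–Sp3: 8/34 differ, p = 0.235, d = 0.282.
The smallest distance is between Sp1 and Sp3.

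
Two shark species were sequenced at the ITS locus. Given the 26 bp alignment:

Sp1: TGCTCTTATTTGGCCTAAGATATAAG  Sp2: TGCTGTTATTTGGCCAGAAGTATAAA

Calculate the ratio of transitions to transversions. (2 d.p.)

2.00

Transitions are A↔G and C↔T; transversions are all other mismatches.
Transitions: 4. Transversions: 2.
R = 4/2 = 2.00.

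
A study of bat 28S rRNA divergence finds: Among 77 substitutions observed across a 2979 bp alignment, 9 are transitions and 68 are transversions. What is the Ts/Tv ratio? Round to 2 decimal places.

R = 9/68 = 0.132352… ≈ 0.13 (to 2 d.p.).

0.13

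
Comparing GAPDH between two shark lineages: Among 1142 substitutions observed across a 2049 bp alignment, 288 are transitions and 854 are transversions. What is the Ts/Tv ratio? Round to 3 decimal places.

0.337

R = 288/854 = 0.337236… ≈ 0.337 (to 3 d.p.).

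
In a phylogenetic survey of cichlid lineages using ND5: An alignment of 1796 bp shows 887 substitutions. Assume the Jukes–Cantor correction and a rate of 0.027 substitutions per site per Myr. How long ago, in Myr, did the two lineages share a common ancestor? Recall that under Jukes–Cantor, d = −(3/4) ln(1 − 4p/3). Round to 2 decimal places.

14.92

p = 887/1796 ≈ 0.493875.
d = −(3/4) ln(1 − 4p/3) = −0.75 ln(1 − 0.6585) = −0.75 ln(0.3415)
  = −0.75 × (-1.074408) = 0.805806 substitutions/site.
Under a molecular clock d = 2μt, so t = d/(2μ) = 0.805806 / (2 × 0.027) = 14.92 Myr.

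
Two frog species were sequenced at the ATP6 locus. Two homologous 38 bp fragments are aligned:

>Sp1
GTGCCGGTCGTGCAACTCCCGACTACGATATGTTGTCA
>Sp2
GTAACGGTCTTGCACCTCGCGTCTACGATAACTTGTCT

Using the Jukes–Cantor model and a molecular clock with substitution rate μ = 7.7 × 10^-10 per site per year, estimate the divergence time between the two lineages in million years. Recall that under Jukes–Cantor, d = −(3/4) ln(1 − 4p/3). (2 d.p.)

184.82

The sequences differ at 9 of 38 sites (3, 4, 10, 15, 19, 22, 31, 32, 38), so p = 9/38 ≈ 0.236842.
d = −(3/4) ln(1 − 4p/3) = −0.75 ln(1 − 0.315789) = −0.75 ln(0.684211)
  = −0.75 × (-0.379489) = 0.284617 substitutions/site.
Under a molecular clock d = 2μt, so t = d/(2μ) = 0.284617 / (2 × 7.7 × 10^-10) = 184.82 million years.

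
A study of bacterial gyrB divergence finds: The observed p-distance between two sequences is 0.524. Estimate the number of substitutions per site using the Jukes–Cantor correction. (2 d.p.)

d = −(3/4) ln(1 − 4p/3) = −0.75 ln(1 − 0.698667) = −0.75 ln(0.301333)
  = −0.75 × (-1.199539) = 0.899654 substitutions/site.

0.90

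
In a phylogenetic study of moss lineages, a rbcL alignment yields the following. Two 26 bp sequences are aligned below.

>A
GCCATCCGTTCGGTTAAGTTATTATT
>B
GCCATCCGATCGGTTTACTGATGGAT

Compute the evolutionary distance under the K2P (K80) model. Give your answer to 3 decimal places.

Of 26 sites, 1 differences are transitions and 6 are transversions, so P = 1/26 ≈ 0.038462 and Q = 6/26 ≈ 0.230769.
Under the Kimura two-parameter model, d = −½ ln(1 − 2P − Q) − ¼ ln(1 − 2Q).
1 − 2P − Q = 0.692307, giving −½ ln(0.692307) = 0.183863.
1 − 2Q = 0.538462, giving −¼ ln(0.538462) = 0.154760.
d = 0.183863 + 0.154760 = 0.338623.

0.339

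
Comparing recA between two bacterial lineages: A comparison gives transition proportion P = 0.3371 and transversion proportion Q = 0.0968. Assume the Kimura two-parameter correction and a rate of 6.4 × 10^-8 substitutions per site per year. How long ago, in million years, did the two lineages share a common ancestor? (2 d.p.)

6.18

Under the Kimura two-parameter model, d = −½ ln(1 − 2P − Q) − ¼ ln(1 − 2Q).
1 − 2P − Q = 0.229, giving −½ ln(0.229) = 0.737017.
1 − 2Q = 0.8064, giving −¼ ln(0.8064) = 0.053794.
d = 0.737017 + 0.053794 = 0.790811.
Under a molecular clock d = 2μt, so t = d/(2μ) = 0.790811 / (2 × 6.4 × 10^-8) = 6.18 million years.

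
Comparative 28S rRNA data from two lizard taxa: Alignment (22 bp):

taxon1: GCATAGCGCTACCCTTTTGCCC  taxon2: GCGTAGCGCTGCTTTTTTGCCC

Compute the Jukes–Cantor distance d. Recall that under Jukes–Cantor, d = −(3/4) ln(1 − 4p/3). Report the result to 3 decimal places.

0.208

The sequences differ at 4 of 22 sites (3, 11, 13, 14), so p = 4/22 ≈ 0.181818.
d = −(3/4) ln(1 − 4p/3) = −0.75 ln(1 − 0.242424) = −0.75 ln(0.757576)
  = −0.75 × (-0.277631) = 0.208223 substitutions/site.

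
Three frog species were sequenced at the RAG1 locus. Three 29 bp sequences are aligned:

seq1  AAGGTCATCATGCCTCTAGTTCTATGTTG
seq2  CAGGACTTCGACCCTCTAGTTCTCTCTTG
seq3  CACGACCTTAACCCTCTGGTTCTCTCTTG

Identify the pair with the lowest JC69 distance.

seq1–seq2: 8/29 differ, p = 0.276, d = 0.344.
seq1–seq3: 10/29 differ, p = 0.345, d = 0.462.
seq2–seq3: 5/29 differ, p = 0.172, d = 0.196.
The smallest distance is between seq2 and seq3.

seq2 and seq3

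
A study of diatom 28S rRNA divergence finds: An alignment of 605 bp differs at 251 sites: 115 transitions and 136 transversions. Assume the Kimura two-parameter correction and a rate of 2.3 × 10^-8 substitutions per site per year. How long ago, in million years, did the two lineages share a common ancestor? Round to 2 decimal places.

P = 115/605 ≈ 0.190083 and Q = 136/605 ≈ 0.224793.
Under the Kimura two-parameter model, d = −½ ln(1 − 2P − Q) − ¼ ln(1 − 2Q).
1 − 2P − Q = 0.395041, giving −½ ln(0.395041) = 0.464383.
1 − 2Q = 0.550414, giving −¼ ln(0.550414) = 0.149271.
d = 0.464383 + 0.149271 = 0.613654.
Under a molecular clock d = 2μt, so t = d/(2μ) = 0.613654 / (2 × 2.3 × 10^-8) = 13.34 million years.

13.34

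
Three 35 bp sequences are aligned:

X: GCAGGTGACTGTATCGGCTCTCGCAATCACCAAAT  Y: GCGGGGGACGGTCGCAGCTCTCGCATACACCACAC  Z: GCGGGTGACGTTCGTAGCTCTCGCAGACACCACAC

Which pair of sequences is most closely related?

Y and Z

X–Y: 10/35 differ, p = 0.286, d = 0.360.
X–Z: 11/35 differ, p = 0.314, d = 0.407.
Y–Z: 4/35 differ, p = 0.114, d = 0.124.
The smallest distance is between Y and Z.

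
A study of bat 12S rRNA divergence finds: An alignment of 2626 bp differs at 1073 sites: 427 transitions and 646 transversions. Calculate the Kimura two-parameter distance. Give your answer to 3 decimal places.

0.593

P = 427/2626 ≈ 0.162605 and Q = 646/2626 ≈ 0.246002.
Under the Kimura two-parameter model, d = −½ ln(1 − 2P − Q) − ¼ ln(1 − 2Q).
1 − 2P − Q = 0.428788, giving −½ ln(0.428788) = 0.423396.
1 − 2Q = 0.507996, giving −¼ ln(0.507996) = 0.169320.
d = 0.423396 + 0.169320 = 0.592716.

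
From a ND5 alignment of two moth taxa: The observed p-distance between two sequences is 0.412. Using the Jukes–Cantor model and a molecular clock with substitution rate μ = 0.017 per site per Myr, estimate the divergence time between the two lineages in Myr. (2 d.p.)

17.58

d = −(3/4) ln(1 − 4p/3) = −0.75 ln(1 − 0.549333) = −0.75 ln(0.450667)
  = −0.75 × (-0.797027) = 0.597770 substitutions/site.
Under a molecular clock d = 2μt, so t = d/(2μ) = 0.597770 / (2 × 0.017) = 17.58 Myr.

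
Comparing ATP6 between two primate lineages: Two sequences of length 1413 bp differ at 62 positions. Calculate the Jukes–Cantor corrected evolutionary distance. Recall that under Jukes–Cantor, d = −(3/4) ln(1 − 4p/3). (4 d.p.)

0.0452

p = 62/1413 ≈ 0.043878.
d = −(3/4) ln(1 − 4p/3) = −0.75 ln(1 − 0.058504) = −0.75 ln(0.941496)
  = −0.75 × (-0.060285) = 0.045214 substitutions/site.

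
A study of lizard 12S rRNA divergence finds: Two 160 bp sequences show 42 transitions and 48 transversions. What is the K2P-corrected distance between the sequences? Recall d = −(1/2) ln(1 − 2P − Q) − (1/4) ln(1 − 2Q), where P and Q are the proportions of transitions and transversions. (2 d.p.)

1.10

P = 42/160 = 0.2625 and Q = 48/160 = 0.3.
Under the Kimura two-parameter model, d = −½ ln(1 − 2P − Q) − ¼ ln(1 − 2Q).
1 − 2P − Q = 0.175, giving −½ ln(0.175) = 0.871485.
1 − 2Q = 0.4, giving −¼ ln(0.4) = 0.229073.
d = 0.871485 + 0.229073 = 1.100558.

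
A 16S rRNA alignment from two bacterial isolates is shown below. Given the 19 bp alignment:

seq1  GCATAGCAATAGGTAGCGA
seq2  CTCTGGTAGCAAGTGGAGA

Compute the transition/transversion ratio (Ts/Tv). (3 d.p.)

2.333

Transitions are A↔G and C↔T; transversions are all other mismatches.
Transitions: 7. Transversions: 3.
R = 7/3 = 2.333333… ≈ 2.333 (to 3 d.p.).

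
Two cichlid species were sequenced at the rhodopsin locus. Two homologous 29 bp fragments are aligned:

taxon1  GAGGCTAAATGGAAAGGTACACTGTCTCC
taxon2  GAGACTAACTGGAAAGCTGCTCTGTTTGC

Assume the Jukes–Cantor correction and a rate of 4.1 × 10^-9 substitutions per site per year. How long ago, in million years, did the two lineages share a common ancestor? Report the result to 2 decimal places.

35.52

The sequences differ at 7 of 29 sites (4, 9, 17, 19, 21, 26, 28), so p = 7/29 ≈ 0.241379.
d = −(3/4) ln(1 − 4p/3) = −0.75 ln(1 − 0.321839) = −0.75 ln(0.678161)
  = −0.75 × (-0.388371) = 0.291278 substitutions/site.
Under a molecular clock d = 2μt, so t = d/(2μ) = 0.291278 / (2 × 4.1 × 10^-9) = 35.52 million years.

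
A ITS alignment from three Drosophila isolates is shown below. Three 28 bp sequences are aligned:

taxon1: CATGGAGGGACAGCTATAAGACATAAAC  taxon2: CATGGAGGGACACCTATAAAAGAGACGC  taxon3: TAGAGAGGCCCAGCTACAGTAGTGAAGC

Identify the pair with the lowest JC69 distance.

taxon1–taxon2: 6/28 differ, p = 0.214, d = 0.252.
taxon1–taxon3: 12/28 differ, p = 0.429, d = 0.635.
taxon2–taxon3: 11/28 differ, p = 0.393, d = 0.556.
The smallest distance is between taxon1 and taxon2.

taxon1 and taxon2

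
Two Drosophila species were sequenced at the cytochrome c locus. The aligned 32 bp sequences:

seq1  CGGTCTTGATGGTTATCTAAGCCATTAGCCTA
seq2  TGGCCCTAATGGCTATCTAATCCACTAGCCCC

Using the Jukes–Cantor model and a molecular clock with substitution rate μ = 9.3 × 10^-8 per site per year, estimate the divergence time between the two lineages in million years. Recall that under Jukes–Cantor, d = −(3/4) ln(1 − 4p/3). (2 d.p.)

1.90

The sequences differ at 9 of 32 sites (1, 4, 6, 8, 13, 21, 25, 31, 32), so p = 9/32 = 0.28125.
d = −(3/4) ln(1 − 4p/3) = −0.75 ln(1 − 0.375) = −0.75 ln(0.625)
  = −0.75 × (-0.470004) = 0.352503 substitutions/site.
Under a molecular clock d = 2μt, so t = d/(2μ) = 0.352503 / (2 × 9.3 × 10^-8) = 1.90 million years.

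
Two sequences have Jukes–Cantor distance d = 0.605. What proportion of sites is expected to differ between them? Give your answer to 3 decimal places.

0.415

p = (3/4)(1 − e^(−4d/3)) = 0.75 × (1 − e^(-0.806667)) = 0.75 × (1 − 0.446343) = 0.415243.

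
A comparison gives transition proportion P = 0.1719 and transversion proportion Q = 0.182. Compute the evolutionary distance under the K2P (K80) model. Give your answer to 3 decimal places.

0.486

Under the Kimura two-parameter model, d = −½ ln(1 − 2P − Q) − ¼ ln(1 − 2Q).
1 − 2P − Q = 0.4742, giving −½ ln(0.4742) = 0.373063.
1 − 2Q = 0.636, giving −¼ ln(0.636) = 0.113139.
d = 0.373063 + 0.113139 = 0.486202.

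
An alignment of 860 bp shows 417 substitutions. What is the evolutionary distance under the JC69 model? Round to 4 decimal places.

p = 417/860 ≈ 0.484884.
d = −(3/4) ln(1 − 4p/3) = −0.75 ln(1 − 0.646512) = −0.75 ln(0.353488)
  = −0.75 × (-1.039906) = 0.779930 substitutions/site.

0.7799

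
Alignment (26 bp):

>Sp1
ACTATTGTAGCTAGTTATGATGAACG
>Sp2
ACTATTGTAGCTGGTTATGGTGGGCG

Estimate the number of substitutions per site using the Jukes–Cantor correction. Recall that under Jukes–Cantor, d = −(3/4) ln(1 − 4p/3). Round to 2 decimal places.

0.17

The sequences differ at 4 of 26 sites (13, 20, 23, 24), so p = 4/26 ≈ 0.153846.
d = −(3/4) ln(1 − 4p/3) = −0.75 ln(1 − 0.205128) = −0.75 ln(0.794872)
  = −0.75 × (-0.229574) = 0.172181 substitutions/site.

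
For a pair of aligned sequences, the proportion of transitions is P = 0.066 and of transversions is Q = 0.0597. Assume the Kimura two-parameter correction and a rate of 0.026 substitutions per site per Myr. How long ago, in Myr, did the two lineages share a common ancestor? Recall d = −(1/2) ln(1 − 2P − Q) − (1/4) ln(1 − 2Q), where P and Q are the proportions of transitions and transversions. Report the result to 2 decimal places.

Under the Kimura two-parameter model, d = −½ ln(1 − 2P − Q) − ¼ ln(1 − 2Q).
1 − 2P − Q = 0.8083, giving −½ ln(0.8083) = 0.106411.
1 − 2Q = 0.8806, giving −¼ ln(0.8806) = 0.031788.
d = 0.106411 + 0.031788 = 0.138199.
Under a molecular clock d = 2μt, so t = d/(2μ) = 0.138199 / (2 × 0.026) = 2.66 Myr.

2.66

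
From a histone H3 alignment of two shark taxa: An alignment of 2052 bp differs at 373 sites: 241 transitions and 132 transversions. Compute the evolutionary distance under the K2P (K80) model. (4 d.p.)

0.2122

P = 241/2052 ≈ 0.117446 and Q = 132/2052 ≈ 0.064327.
Under the Kimura two-parameter model, d = −½ ln(1 − 2P − Q) − ¼ ln(1 − 2Q).
1 − 2P − Q = 0.700781, giving −½ ln(0.700781) = 0.177780.
1 − 2Q = 0.871346, giving −¼ ln(0.871346) = 0.034429.
d = 0.177780 + 0.034429 = 0.212209.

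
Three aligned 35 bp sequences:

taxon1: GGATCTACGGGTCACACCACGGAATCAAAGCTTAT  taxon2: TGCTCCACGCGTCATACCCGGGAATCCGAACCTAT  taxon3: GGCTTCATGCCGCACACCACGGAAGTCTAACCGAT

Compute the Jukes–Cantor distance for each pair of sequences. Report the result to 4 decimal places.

taxon1–taxon2: 11/35 sites differ → p ≈ 0.314286, d = −0.75 ln(1 − 0.419048) = 0.407315 ≈ 0.4073.
taxon1–taxon3: 14/35 sites differ → p = 0.4, d = −0.75 ln(1 − 0.533333) = 0.571605 ≈ 0.5716.
taxon2–taxon3: 12/35 sites differ → p ≈ 0.342857, d = −0.75 ln(1 − 0.457143) = 0.458182 ≈ 0.4582.

d(taxon1,taxon2) = 0.4073, d(taxon1,taxon3) = 0.5716, d(taxon2,taxon3) = 0.4582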